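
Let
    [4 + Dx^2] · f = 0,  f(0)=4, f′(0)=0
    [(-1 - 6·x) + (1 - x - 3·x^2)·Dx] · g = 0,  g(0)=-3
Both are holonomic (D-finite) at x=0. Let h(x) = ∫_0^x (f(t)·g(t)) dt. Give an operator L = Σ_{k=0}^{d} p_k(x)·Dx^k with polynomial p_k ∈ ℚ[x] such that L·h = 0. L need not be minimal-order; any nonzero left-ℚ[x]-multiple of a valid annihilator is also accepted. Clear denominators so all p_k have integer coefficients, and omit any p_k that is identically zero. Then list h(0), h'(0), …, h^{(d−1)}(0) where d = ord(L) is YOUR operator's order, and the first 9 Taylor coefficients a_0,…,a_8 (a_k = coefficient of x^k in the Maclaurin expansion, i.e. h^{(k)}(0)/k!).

f: a_k = 4, 0, -8, 0, 8/3, 0, -16/45, 0, 8/315, …
g: a_k = -3, -3, -12, -21, -57, -120, -291, -651, -1524, …
Sym-product of L_f,L_g gives L₀ (≤ ord 2).
∫: right-multiply L₀ by Dx.
L = (2 + 4·x + 12·x^2)·Dx + (2 + 12·x)·Dx^2 + (-1 + x + 3·x^2)·Dx^3  (order 3).
h: a_k = 0, -12, -6, -8, -15, -28, -160/3, -11084/105, -6371/30, …
ICs: h(0) = 0, h′(0) = -12, h′′(0) = -12.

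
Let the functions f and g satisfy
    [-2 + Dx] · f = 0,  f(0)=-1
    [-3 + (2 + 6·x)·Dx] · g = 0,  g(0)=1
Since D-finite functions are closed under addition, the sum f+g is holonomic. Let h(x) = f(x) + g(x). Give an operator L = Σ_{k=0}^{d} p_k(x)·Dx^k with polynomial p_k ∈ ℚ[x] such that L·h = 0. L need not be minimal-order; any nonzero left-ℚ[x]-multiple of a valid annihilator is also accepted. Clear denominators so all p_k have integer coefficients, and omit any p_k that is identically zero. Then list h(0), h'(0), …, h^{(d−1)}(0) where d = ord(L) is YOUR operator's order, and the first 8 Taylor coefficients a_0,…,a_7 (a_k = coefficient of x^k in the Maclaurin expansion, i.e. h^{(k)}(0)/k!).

L = (42 + 72·x) + (-25 - 96·x - 144·x^2)·Dx + (2 + 30·x + 72·x^2)·Dx^2  (order 2).
h: a_k = 0, -1/2, -25/8, 17/48, -1471/384, 24491/3840, -693001/46080, 22717481/645120, …
ICs: h(0) = 0, h′(0) = -1/2.

f: a_k = -1, -2, -2, -4/3, -2/3, -4/15, -4/45, -8/315, …
g: a_k = 1, 3/2, -9/8, 27/16, -405/128, 1701/256, -15309/1024, 72171/2048, …
h₀=f+g: left-lcm gives L₀, ord ≤ 2.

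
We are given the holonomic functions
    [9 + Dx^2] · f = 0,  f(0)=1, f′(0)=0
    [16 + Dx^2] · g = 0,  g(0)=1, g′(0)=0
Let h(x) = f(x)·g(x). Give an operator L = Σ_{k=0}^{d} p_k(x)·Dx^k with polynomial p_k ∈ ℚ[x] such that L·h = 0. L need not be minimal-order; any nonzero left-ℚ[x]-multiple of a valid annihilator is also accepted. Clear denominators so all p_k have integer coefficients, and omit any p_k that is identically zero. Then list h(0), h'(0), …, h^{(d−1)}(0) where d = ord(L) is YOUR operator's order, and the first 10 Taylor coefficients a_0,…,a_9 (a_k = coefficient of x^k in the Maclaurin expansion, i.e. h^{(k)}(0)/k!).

f: a_k = 1, 0, -9/2, 0, 27/8, 0, -81/80, 0, 729/4480, 0, …
g: a_k = 1, 0, -8, 0, 32/3, 0, -256/45, 0, 512/315, 0, …
Product ⇒ symmetric product L₀, ord ≤ 4.
L = 49 + 50·Dx^2 + Dx^4  (order 4).
h: a_k = 1, 0, -25/2, 0, 1201/24, 0, -11765/144, 0, 2882401/40320, 0, …
ICs: h(0) = 1, h′(0) = 0, h′′(0) = -25, h′′′(0) = 0.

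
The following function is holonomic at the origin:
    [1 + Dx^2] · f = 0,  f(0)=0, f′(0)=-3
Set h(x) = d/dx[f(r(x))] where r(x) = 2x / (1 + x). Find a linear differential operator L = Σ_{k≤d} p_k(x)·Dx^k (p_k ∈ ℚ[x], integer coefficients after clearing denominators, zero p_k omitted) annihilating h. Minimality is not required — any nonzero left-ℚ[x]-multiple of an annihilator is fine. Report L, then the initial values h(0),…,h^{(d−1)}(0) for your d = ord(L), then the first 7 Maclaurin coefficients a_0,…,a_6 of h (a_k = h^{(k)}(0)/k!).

L = (10 + 12·x + 6·x^2) + (6 + 18·x + 18·x^2 + 6·x^3)·Dx + (1 + 4·x + 6·x^2 + 4·x^3 + x^4)·Dx^2  (order 2).
h: a_k = -6, 12, -6, -24, 86, -180, 4418/15, …
ICs: h(0) = -6, h′(0) = 12.

f: a_k = 0, -3, 0, 1/2, 0, -1/40, 0, …
Substitute x→r, Dx→(1/r')Dx; clear ⇒ L₀.
h₀' ⇒ L via d/dx closure of L₀.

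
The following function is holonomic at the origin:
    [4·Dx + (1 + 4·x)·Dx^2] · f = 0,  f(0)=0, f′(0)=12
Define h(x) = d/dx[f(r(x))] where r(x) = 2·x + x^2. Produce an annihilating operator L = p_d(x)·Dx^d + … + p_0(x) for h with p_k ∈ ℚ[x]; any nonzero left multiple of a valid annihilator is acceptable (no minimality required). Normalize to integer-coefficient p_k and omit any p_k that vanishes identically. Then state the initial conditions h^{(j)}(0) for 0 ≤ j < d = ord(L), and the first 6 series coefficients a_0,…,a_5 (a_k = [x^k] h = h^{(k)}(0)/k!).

L = (7 + 8·x + 4·x^2) + (1 + 9·x + 12·x^2 + 4·x^3)·Dx  (order 1).
h: a_k = 24, -168, 1248, -9312, 69504, -518784, …
ICs: h(0) = 24.

f: a_k = 0, 12, -24, 64, -192, 3072/5, …
L₀ from L_f via x↦r, Dx↦r'^{-1}Dx.
h=h₀': d/dx-closure on L₀ ⇒ L.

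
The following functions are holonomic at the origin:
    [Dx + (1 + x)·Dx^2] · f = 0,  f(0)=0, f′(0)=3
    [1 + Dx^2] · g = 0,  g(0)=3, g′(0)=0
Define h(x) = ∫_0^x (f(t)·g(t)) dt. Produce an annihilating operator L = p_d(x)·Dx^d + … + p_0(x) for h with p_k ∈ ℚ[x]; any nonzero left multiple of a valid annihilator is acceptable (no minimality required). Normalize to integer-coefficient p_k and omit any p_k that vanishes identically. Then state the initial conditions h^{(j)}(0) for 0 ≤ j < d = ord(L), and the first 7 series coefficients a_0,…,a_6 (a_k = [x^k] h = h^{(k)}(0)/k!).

L = (-3 + 6·x + 19·x^2 + 16·x^3 + 4·x^4)·Dx + (4 + 20·x + 24·x^2 + 8·x^3)·Dx^2 + (20·x + 42·x^2 + 32·x^3 + 8·x^4)·Dx^3 + (4 + 20·x + 24·x^2 + 8·x^3)·Dx^4 + (3 + 14·x + 23·x^2 + 16·x^3 + 4·x^4)·Dx^5  (order 5).
h: a_k = 0, 0, 9/2, -3/2, -3/8, 0, 9/80, …
ICs: h(0) = 0, h′(0) = 0, h′′(0) = 9, h′′′(0) = -9, h′′′′(0) = -9.

f: a_k = 0, 3, -3/2, 1, -3/4, 3/5, -1/2, …
g: a_k = 3, 0, -3/2, 0, 1/8, 0, -1/240, …
L₀ := L_f ⊗_s L_g (sym. prod.), ord ≤ 4.
Integrate: L := L₀·Dx.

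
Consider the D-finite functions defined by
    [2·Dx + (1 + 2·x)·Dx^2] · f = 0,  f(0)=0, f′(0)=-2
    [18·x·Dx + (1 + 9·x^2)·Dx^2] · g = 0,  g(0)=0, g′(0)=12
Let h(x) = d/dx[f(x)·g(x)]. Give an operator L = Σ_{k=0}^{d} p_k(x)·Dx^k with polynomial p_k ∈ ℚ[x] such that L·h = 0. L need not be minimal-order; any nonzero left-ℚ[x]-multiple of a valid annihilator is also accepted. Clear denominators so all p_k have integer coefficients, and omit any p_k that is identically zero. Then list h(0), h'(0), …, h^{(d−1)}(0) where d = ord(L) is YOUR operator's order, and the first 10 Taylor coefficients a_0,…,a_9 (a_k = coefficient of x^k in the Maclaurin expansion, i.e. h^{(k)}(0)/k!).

f: a_k = 0, -2, 2, -8/3, 4, -32/5, 32/3, -128/7, 32, -512/9, …
g: a_k = 0, 12, 0, -36, 0, 972/5, 0, -8748/7, 0, 8748, …
h₀=f·g: eliminate ⇒ L₀, order ≤ 2·2.
Differentiate: ansatz ord ≤ ord L₀ ⇒ L.
L = (792 + 3024·x + 22680·x^2 + 102384·x^3 + 174960·x^4 + 151632·x^5 + 104976·x^7) + (332 + 4752·x + 28908·x^2 + 127008·x^3 + 351216·x^4 + 542376·x^5 + 408240·x^6 + 157464·x^7 + 367416·x^8)·Dx + (44 + 916·x + 6696·x^2 + 27252·x^3 + 85860·x^4 + 193428·x^5 + 279936·x^6 + 224532·x^7 + 157464·x^8 + 209952·x^9)·Dx^2 + (10 + 76·x + 418·x^2 + 1728·x^3 + 5391·x^4 + 12960·x^5 + 24948·x^6 + 34992·x^7 + 29889·x^8 + 26244·x^9 + 26244·x^10)·Dx^3  (order 3).
h: a_k = 0, -48, 72, 160, -120, -11088/5, 13048/5, 15936, -542376/35, -16203568/105, …
ICs: h(0) = 0, h′(0) = -48, h′′(0) = 144.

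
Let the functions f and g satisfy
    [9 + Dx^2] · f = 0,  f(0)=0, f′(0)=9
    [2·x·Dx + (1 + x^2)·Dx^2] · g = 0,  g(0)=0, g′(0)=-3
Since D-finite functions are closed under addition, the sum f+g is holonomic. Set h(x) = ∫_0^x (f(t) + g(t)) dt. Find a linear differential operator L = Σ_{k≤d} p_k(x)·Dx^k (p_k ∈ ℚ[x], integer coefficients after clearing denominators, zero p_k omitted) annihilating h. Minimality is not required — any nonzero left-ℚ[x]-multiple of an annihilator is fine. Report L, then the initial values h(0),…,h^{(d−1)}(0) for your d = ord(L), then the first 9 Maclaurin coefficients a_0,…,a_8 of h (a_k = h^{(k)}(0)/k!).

f: a_k = 0, 9, 0, -27/2, 0, 243/40, 0, -729/560, 0, …
g: a_k = 0, -3, 0, 1, 0, -3/5, 0, 3/7, 0, …
L₀ := lclm(L_f,L_g); ord L₀ ≤ 2+2.
∫: right-multiply L₀ by Dx.
L = (-54·x + 540·x^3 + 162·x^5)·Dx^2 + (63 + 279·x^2 + 297·x^4 + 81·x^6)·Dx^3 + (-6·x + 60·x^3 + 18·x^5)·Dx^4 + (7 + 31·x^2 + 33·x^4 + 9·x^6)·Dx^5  (order 5).
h: a_k = 0, 0, 3, 0, -25/8, 0, 73/80, 0, -489/4480, …
ICs: h(0) = 0, h′(0) = 0, h′′(0) = 6, h′′′(0) = 0, h′′′′(0) = -75.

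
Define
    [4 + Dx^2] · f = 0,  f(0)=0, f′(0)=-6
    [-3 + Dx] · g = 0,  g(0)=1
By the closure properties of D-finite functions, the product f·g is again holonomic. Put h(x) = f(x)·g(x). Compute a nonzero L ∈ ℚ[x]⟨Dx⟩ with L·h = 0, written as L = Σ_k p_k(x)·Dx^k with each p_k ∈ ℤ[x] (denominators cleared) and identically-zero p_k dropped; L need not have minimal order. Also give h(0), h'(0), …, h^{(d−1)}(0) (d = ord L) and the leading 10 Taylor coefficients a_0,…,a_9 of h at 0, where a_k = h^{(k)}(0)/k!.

L = 13 - 6·Dx + Dx^2  (order 2).
h: a_k = 0, -6, -18, -23, -15, -61/20, 69/20, 3277/840, 17/8, 43079/60480, …
ICs: h(0) = 0, h′(0) = -6.

f: a_k = 0, -6, 0, 4, 0, -4/5, 0, 8/105, 0, -4/945, …
g: a_k = 1, 3, 9/2, 9/2, 27/8, 81/40, 81/80, 243/560, 729/4480, 243/4480, …
Sym-product of L_f,L_g gives L₀ (≤ ord 2).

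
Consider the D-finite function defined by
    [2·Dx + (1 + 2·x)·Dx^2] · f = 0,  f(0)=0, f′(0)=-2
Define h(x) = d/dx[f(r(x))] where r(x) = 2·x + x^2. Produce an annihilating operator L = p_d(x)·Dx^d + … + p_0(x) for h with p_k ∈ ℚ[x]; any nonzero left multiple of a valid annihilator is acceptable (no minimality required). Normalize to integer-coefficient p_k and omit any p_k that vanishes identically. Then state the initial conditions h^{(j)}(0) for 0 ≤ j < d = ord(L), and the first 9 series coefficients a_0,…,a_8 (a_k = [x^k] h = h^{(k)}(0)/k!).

f: a_k = 0, -2, 2, -8/3, 4, -32/5, 32/3, -128/7, 32, …
L₀ from L_f via x↦r, Dx↦r'^{-1}Dx.
h=h₀': d/dx-closure on L₀ ⇒ L.
L = (3 + 4·x + 2·x^2) + (1 + 5·x + 6·x^2 + 2·x^3)·Dx  (order 1).
h: a_k = -4, 12, -40, 136, -464, 1584, -5408, 18464, -63040, …
ICs: h(0) = -4.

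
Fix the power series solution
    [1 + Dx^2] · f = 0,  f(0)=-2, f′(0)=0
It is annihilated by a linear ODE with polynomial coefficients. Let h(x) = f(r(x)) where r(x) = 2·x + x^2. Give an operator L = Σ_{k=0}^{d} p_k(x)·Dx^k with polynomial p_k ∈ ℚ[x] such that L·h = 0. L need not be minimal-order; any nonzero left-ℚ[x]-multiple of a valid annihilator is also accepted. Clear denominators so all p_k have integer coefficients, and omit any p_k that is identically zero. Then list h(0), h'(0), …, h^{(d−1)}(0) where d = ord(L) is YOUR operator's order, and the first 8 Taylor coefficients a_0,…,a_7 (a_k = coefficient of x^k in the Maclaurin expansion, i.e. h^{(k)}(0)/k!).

f: a_k = -2, 0, 1, 0, -1/12, 0, 1/360, 0, …
Substitute x→r, Dx→(1/r')Dx; clear ⇒ L₀.
L = (4 + 12·x + 12·x^2 + 4·x^3) - Dx + (1 + x)·Dx^2  (order 2).
h: a_k = -2, 0, 4, 4, -1/3, -8/3, -82/45, -2/15, …
ICs: h(0) = -2, h′(0) = 0.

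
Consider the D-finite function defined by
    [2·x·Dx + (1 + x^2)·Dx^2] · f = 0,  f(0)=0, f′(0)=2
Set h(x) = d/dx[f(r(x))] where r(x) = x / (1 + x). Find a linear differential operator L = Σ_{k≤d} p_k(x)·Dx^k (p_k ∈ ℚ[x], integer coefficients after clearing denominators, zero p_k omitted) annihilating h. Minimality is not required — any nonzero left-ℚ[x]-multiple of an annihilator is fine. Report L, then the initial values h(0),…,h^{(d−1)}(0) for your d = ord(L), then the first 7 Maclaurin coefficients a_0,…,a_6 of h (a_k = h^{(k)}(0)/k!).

f: a_k = 0, 2, 0, -2/3, 0, 2/5, 0, …
Change of var in L_f (x↦r) gives L₀.
Derive L from L₀ (diff closure).
L = (2 + 4·x) + (1 + 2·x + 2·x^2)·Dx  (order 1).
h: a_k = 2, -4, 4, 0, -8, 16, -16, …
ICs: h(0) = 2.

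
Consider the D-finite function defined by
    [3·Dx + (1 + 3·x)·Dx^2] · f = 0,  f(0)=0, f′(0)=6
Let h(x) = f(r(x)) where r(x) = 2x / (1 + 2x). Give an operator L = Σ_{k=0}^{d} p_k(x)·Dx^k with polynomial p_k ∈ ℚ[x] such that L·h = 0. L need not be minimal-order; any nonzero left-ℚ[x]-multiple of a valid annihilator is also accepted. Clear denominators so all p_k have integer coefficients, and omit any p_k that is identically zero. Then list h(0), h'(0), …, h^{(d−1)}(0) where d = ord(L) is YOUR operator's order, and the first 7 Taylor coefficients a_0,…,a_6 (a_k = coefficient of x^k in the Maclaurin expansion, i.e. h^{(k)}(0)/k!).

L = (10 + 32·x)·Dx + (1 + 10·x + 16·x^2)·Dx^2  (order 2).
h: a_k = 0, 12, -60, 336, -2040, 65472/5, -87360, …
ICs: h(0) = 0, h′(0) = 12.

f: a_k = 0, 6, -9, 18, -81/2, 486/5, -243, …
f∘r: x↦r, Dx↦Dx/r' in L_f ⇒ L₀.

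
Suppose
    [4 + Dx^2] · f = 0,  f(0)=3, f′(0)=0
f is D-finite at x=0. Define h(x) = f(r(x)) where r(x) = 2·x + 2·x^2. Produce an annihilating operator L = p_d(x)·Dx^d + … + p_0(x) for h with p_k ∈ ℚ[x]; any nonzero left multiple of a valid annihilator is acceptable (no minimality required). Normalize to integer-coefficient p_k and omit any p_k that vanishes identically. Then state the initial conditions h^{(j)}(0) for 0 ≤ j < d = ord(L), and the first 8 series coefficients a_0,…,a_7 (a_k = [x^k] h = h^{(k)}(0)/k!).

f: a_k = 3, 0, -6, 0, 2, 0, -4/15, 0, …
L₀ from L_f via x↦r, Dx↦r'^{-1}Dx.
L = (16 + 96·x + 192·x^2 + 128·x^3) - 2·Dx + (1 + 2·x)·Dx^2  (order 2).
h: a_k = 3, 0, -24, -48, 8, 128, 2624/15, 128/5, …
ICs: h(0) = 3, h′(0) = 0.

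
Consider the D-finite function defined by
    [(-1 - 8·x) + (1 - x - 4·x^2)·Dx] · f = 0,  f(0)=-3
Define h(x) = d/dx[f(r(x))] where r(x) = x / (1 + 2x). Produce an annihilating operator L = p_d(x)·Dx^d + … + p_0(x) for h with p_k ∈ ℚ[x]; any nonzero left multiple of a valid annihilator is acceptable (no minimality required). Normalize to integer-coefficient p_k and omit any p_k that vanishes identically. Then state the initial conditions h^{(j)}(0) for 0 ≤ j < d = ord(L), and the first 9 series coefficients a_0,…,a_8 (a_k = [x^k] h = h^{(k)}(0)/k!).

L = (6 + 12·x + 72·x^2 + 80·x^3) + (-1 - 15·x - 54·x^2 - 36·x^3 + 40·x^4)·Dx  (order 1).
h: a_k = -3, -18, 63, -324, 1425, -6102, 25347, -103176, 413397, …
ICs: h(0) = -3.

f: a_k = -3, -3, -15, -27, -87, -195, -543, -1323, -3495, …
Change of var in L_f (x↦r) gives L₀.
h₀' ⇒ L via d/dx closure of L₀.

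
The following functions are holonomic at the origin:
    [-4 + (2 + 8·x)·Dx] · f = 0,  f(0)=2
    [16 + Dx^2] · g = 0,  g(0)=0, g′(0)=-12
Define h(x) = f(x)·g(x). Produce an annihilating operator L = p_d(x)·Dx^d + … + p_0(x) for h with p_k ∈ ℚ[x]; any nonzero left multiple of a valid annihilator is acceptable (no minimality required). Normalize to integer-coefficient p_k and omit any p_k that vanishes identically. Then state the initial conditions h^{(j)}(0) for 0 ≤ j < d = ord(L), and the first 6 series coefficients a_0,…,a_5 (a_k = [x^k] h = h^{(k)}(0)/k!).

f: a_k = 2, 4, -4, 8, -20, 56, …
g: a_k = 0, -12, 0, 32, 0, -128/5, …
f·g: L₀ = L_f ⊗_s L_g, ord ≤ 1·2.
L = (28 + 128·x + 256·x^2) + (-4 - 16·x)·Dx + (1 + 8·x + 16·x^2)·Dx^2  (order 2).
h: a_k = 0, -24, -48, 112, 32, 304/5, …
ICs: h(0) = 0, h′(0) = -24.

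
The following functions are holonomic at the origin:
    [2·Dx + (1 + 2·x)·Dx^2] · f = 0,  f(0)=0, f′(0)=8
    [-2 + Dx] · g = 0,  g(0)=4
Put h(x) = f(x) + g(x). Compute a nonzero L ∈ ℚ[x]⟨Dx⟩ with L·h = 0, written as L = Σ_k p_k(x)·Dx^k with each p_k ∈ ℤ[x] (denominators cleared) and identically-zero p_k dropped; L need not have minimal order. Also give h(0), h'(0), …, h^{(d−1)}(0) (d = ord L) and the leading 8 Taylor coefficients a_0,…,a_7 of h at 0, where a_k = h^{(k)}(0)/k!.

L = (-6 - 4·x)·Dx + (1 - 4·x - 4·x^2)·Dx^2 + (1 + 3·x + 2·x^2)·Dx^3  (order 3).
h: a_k = 4, 16, 0, 16, -40/3, 80/3, -1904/45, 3296/45, …
ICs: h(0) = 4, h′(0) = 16, h′′(0) = 0.

f: a_k = 0, 8, -8, 32/3, -16, 128/5, -128/3, 512/7, …
g: a_k = 4, 8, 8, 16/3, 8/3, 16/15, 16/45, 32/315, …
h₀=f+g: left-lcm gives L₀, ord ≤ 3.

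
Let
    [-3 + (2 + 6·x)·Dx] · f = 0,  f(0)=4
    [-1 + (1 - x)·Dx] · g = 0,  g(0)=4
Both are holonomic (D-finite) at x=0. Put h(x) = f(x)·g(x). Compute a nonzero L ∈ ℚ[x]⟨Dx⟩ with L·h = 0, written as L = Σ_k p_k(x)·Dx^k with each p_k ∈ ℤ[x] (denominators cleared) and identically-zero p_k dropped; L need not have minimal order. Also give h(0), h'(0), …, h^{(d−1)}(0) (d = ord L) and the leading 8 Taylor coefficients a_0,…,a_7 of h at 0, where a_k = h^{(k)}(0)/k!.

f: a_k = 4, 6, -9/2, 27/4, -405/32, 1701/64, -15309/256, 72171/512, …
g: a_k = 4, 4, 4, 4, 4, 4, 4, 4, …
f·g: L₀ = L_f ⊗_s L_g, ord ≤ 1·1.
L = (5 + 3·x) + (-2 - 4·x + 6·x^2)·Dx  (order 1).
h: a_k = 16, 40, 22, 49, -13/8, 1675/16, -8609/64, 54953/128, …
ICs: h(0) = 16.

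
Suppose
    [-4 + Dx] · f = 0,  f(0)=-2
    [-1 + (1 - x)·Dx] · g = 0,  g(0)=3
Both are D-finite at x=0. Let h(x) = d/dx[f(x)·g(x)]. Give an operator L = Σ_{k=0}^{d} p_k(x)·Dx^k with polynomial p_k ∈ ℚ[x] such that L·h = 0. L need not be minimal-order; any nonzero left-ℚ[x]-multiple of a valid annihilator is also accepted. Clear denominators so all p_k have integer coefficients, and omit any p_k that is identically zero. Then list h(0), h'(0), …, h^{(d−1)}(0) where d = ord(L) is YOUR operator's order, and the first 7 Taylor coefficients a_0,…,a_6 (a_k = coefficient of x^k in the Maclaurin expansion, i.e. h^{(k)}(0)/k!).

f: a_k = -2, -8, -16, -64/3, -64/3, -256/15, -512/45, …
g: a_k = 3, 3, 3, 3, 3, 3, 3, …
Product ⇒ symmetric product L₀, ord ≤ 1.
Differentiate: ansatz ord ≤ ord L₀ ⇒ L.
L = (26 - 40·x + 16·x^2) + (-5 + 9·x - 4·x^2)·Dx  (order 1).
h: a_k = -30, -156, -426, -824, -1286, -1748, -32638/15, …
ICs: h(0) = -30.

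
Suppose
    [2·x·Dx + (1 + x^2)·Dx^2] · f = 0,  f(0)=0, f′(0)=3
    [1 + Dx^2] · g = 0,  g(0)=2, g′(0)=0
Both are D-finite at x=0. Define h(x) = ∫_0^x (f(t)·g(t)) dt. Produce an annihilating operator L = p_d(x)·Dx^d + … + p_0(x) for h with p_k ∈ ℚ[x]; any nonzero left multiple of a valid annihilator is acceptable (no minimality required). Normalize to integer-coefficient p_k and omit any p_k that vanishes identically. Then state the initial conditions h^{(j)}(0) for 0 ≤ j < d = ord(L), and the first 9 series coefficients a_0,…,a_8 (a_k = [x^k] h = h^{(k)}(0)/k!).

f: a_k = 0, 3, 0, -1, 0, 3/5, 0, -3/7, 0, …
g: a_k = 2, 0, -1, 0, 1/12, 0, -1/360, 0, 1/20160, …
f·g: L₀ = L_f ⊗_s L_g, ord ≤ 2·2.
Integrate: L := L₀·Dx.
L = (10 + 26·x^2 + 11·x^4 + 4·x^6 + x^8)·Dx + (12·x + 20·x^3 + 12·x^5 + 4·x^7)·Dx^2 + (12 + 32·x^2 + 18·x^4 + 8·x^6 + 2·x^8)·Dx^3 + (12·x + 20·x^3 + 12·x^5 + 4·x^7)·Dx^4 + (2 + 6·x^2 + 7·x^4 + 4·x^6 + x^8)·Dx^5  (order 5).
h: a_k = 0, 0, 3, 0, -5/4, 0, 49/120, 0, -1301/6720, …
ICs: h(0) = 0, h′(0) = 0, h′′(0) = 6, h′′′(0) = 0, h′′′′(0) = -30.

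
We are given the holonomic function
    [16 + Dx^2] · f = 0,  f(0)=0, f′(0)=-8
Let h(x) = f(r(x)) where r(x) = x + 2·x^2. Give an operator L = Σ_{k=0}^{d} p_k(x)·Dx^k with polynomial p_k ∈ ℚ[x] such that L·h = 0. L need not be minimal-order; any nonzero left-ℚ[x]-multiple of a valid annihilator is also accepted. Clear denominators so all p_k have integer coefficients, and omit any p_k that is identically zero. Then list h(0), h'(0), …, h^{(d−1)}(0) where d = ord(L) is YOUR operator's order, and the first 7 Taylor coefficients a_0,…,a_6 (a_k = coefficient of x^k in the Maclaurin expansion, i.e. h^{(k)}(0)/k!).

f: a_k = 0, -8, 0, 64/3, 0, -256/15, 0, …
f∘r: x↦r, Dx↦Dx/r' in L_f ⇒ L₀.
L = (16 + 192·x + 768·x^2 + 1024·x^3) - 4·Dx + (1 + 4·x)·Dx^2  (order 2).
h: a_k = 0, -8, -16, 64/3, 128, 3584/15, 0, …
ICs: h(0) = 0, h′(0) = -8.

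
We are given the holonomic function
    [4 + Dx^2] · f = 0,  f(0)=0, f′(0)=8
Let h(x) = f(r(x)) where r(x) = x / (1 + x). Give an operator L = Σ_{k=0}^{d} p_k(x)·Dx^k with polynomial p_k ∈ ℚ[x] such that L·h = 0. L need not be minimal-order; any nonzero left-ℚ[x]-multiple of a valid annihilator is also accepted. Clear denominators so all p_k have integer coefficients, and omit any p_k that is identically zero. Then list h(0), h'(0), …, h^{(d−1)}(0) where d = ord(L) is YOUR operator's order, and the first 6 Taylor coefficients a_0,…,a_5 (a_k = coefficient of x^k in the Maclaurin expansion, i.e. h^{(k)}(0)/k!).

L = 4 + (2 + 6·x + 6·x^2 + 2·x^3)·Dx + (1 + 4·x + 6·x^2 + 4·x^3 + x^4)·Dx^2  (order 2).
h: a_k = 0, 8, -8, 8/3, 8, -344/15, …
ICs: h(0) = 0, h′(0) = 8.

f: a_k = 0, 8, 0, -16/3, 0, 16/15, …
Change of var in L_f (x↦r) gives L₀.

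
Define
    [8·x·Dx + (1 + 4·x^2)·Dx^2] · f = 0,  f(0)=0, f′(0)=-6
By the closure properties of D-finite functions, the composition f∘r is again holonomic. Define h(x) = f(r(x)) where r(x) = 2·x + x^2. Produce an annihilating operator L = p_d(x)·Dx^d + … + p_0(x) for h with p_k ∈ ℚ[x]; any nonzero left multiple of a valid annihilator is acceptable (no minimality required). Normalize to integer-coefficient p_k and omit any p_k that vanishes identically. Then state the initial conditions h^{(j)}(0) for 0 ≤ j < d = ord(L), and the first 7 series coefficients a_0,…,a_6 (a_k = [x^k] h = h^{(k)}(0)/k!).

L = (-1 + 32·x + 64·x^2 + 48·x^3 + 12·x^4)·Dx + (1 + x + 16·x^2 + 32·x^3 + 20·x^4 + 4·x^5)·Dx^2  (order 2).
h: a_k = 0, -12, -6, 64, 96, -2832/5, -1528, …
ICs: h(0) = 0, h′(0) = -12.

f: a_k = 0, -6, 0, 8, 0, -96/5, 0, …
h₀=f(r): pull back L_f along r ⇒ L₀.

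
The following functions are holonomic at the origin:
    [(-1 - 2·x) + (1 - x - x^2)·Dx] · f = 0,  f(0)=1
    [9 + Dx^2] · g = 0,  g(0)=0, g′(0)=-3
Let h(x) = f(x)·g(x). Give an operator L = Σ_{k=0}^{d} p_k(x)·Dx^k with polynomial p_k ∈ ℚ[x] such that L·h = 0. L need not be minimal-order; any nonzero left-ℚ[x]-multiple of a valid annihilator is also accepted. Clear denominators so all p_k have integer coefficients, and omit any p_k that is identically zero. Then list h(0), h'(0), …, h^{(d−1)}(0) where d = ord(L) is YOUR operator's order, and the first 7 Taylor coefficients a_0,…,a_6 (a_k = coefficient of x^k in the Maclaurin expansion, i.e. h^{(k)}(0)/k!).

f: a_k = 1, 1, 2, 3, 5, 8, 13, …
g: a_k = 0, -3, 0, 9/2, 0, -81/40, 0, …
Sym-product of L_f,L_g gives L₀ (≤ ord 2).
L = (-7 + 9·x + 9·x^2) + (2 + 4·x)·Dx + (-1 + x + x^2)·Dx^2  (order 2).
h: a_k = 0, -3, -3, -3/2, -9/2, -321/40, -501/40, …
ICs: h(0) = 0, h′(0) = -3.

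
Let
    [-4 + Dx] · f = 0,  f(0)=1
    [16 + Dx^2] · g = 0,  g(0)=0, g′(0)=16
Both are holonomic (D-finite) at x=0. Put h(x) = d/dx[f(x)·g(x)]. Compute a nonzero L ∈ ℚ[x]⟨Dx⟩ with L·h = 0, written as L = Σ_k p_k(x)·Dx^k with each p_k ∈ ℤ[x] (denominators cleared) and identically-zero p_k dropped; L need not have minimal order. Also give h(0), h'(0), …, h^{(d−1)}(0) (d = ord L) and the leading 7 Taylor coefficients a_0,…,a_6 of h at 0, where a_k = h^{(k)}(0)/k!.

L = 32 - 8·Dx + Dx^2  (order 2).
h: a_k = 16, 128, 256, 0, -2048/3, -16384/15, -32768/45, …
ICs: h(0) = 16, h′(0) = 128.

f: a_k = 1, 4, 8, 32/3, 32/3, 128/15, 256/45, …
g: a_k = 0, 16, 0, -128/3, 0, 512/15, 0, …
h₀=f·g: eliminate ⇒ L₀, order ≤ 1·2.
Differentiate: ansatz ord ≤ ord L₀ ⇒ L.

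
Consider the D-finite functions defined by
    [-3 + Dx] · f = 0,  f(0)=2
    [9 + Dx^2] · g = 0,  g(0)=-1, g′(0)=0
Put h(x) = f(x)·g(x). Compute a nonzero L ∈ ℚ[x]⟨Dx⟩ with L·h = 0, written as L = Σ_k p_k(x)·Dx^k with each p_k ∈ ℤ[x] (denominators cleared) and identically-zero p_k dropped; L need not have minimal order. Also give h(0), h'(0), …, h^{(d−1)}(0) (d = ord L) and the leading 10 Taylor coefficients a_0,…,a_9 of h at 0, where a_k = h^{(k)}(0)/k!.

f: a_k = 2, 6, 9, 9, 27/4, 81/20, 81/40, 243/280, 729/2240, 243/2240, …
g: a_k = -1, 0, 9/2, 0, -27/8, 0, 81/80, 0, -729/4480, 0, …
h₀=f·g: eliminate ⇒ L₀, order ≤ 1·2.
L = 18 - 6·Dx + Dx^2  (order 2).
h: a_k = -2, -6, 0, 18, 27, 81/5, 0, -243/35, -729/140, -243/140, …
ICs: h(0) = -2, h′(0) = -6.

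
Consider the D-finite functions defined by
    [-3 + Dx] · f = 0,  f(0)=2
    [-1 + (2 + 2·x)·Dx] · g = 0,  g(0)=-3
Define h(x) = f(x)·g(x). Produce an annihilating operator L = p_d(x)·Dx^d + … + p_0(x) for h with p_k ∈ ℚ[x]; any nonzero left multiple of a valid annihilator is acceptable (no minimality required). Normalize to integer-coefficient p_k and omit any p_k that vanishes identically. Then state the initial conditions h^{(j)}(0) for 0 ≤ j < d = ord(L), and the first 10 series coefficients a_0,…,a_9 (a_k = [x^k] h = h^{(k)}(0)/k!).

L = (-7 - 6·x) + (2 + 2·x)·Dx  (order 1).
h: a_k = -6, -21, -141/4, -309/8, -2001/64, -12831/640, -27189/2560, -171999/35840, -154269/81920, -754773/1146880, …
ICs: h(0) = -6.

f: a_k = 2, 6, 9, 9, 27/4, 81/20, 81/40, 243/280, 729/2240, 243/2240, …
g: a_k = -3, -3/2, 3/8, -3/16, 15/128, -21/256, 63/1024, -99/2048, 1287/32768, -2145/65536, …
Product ⇒ symmetric product L₀, ord ≤ 1.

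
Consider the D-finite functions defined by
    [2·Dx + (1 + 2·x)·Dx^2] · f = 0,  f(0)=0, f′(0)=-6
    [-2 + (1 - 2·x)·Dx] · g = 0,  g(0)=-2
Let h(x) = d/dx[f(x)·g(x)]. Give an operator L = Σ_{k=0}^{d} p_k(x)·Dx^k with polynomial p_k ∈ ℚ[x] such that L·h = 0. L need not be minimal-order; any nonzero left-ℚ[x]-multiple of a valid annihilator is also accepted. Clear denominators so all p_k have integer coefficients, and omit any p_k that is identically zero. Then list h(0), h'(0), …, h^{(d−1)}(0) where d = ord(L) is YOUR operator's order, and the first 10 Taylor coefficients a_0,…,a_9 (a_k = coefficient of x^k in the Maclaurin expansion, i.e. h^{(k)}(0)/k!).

L = 16 + (2 + 20·x)·Dx + (-1 + 4·x^2)·Dx^2  (order 2).
h: a_k = 12, 24, 120, 224, 752, 7104/5, 20416/5, 272896/35, 721536/35, 833024/21, …
ICs: h(0) = 12, h′(0) = 24.

f: a_k = 0, -6, 6, -8, 12, -96/5, 32, -384/7, 96, -512/3, …
g: a_k = -2, -4, -8, -16, -32, -64, -128, -256, -512, -1024, …
Product ⇒ symmetric product L₀, ord ≤ 2.
Differentiate: ansatz ord ≤ ord L₀ ⇒ L.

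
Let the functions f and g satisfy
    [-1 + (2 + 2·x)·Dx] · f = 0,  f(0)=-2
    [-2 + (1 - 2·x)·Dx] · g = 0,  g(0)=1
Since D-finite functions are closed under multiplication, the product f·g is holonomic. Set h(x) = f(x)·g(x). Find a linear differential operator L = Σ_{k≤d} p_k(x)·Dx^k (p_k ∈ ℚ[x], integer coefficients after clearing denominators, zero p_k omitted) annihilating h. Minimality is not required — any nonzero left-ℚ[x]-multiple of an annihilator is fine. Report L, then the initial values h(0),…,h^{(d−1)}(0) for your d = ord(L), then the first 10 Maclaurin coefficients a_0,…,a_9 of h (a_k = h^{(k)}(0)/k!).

f: a_k = -2, -1, 1/4, -1/8, 5/64, -7/128, 21/512, -33/1024, 429/16384, -715/32768, …
g: a_k = 1, 2, 4, 8, 16, 32, 64, 128, 256, 512, …
h₀=f·g: eliminate ⇒ L₀, order ≤ 1·1.
L = (5 + 2·x) + (-2 + 2·x + 4·x^2)·Dx  (order 1).
h: a_k = -2, -5, -39/4, -157/8, -2507/64, -10035/128, -80259/512, -321069/1024, -10273779/16384, -41095831/32768, …
ICs: h(0) = -2.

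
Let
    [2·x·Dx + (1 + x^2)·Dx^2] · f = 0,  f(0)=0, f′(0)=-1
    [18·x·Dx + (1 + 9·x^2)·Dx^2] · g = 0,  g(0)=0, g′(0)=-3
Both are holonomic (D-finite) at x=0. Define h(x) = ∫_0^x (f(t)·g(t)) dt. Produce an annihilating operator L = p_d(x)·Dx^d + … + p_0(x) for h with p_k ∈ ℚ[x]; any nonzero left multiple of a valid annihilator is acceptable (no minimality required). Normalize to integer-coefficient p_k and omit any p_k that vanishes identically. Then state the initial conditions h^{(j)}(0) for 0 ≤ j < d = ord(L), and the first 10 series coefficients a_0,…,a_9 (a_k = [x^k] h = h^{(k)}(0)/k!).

f: a_k = 0, -1, 0, 1/3, 0, -1/5, 0, 1/7, 0, -1/9, …
g: a_k = 0, -3, 0, 9, 0, -243/5, 0, 2187/7, 0, -2187, …
h₀=f·g: eliminate ⇒ L₀, order ≤ 2·2.
Integrate: L := L₀·Dx.
L = (-216·x - 3600·x^3 - 5184·x^5 + 6480·x^7 + 17496·x^9)·Dx^2 + (-40 - 1452·x^2 - 6480·x^4 - 4536·x^6 + 22680·x^8 + 26244·x^10)·Dx^3 + (-80·x - 980·x^3 - 2160·x^5 + 2952·x^7 + 12960·x^9 + 8748·x^11)·Dx^4 + (-1 - 20·x^2 - 109·x^4 + 981·x^8 + 1620·x^10 + 729·x^12)·Dx^5  (order 5).
h: a_k = 0, 0, 0, 1, 0, -2, 0, 261/35, 0, -772/21, …
ICs: h(0) = 0, h′(0) = 0, h′′(0) = 0, h′′′(0) = 6, h′′′′(0) = 0.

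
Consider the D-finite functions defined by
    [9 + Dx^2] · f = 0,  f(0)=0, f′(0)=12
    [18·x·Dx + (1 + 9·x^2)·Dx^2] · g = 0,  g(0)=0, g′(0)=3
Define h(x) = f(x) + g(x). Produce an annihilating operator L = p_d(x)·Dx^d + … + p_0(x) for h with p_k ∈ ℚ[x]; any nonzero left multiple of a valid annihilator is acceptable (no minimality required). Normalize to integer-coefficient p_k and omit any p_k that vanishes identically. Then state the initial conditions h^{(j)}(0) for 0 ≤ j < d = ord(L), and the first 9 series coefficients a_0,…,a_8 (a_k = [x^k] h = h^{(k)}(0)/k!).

f: a_k = 0, 12, 0, -18, 0, 81/10, 0, -243/140, 0, …
g: a_k = 0, 3, 0, -9, 0, 243/5, 0, -2187/7, 0, …
h₀=f+g: left-lcm gives L₀, ord ≤ 4.
L = (-1782·x + 20412·x^3 + 13122·x^5)·Dx + (-9 + 567·x^2 + 6561·x^4 + 6561·x^6)·Dx^2 + (-198·x + 2268·x^3 + 1458·x^5)·Dx^3 + (-1 + 63·x^2 + 729·x^4 + 729·x^6)·Dx^4  (order 4).
h: a_k = 0, 15, 0, -27, 0, 567/10, 0, -43983/140, 0, …
ICs: h(0) = 0, h′(0) = 15, h′′(0) = 0, h′′′(0) = -162.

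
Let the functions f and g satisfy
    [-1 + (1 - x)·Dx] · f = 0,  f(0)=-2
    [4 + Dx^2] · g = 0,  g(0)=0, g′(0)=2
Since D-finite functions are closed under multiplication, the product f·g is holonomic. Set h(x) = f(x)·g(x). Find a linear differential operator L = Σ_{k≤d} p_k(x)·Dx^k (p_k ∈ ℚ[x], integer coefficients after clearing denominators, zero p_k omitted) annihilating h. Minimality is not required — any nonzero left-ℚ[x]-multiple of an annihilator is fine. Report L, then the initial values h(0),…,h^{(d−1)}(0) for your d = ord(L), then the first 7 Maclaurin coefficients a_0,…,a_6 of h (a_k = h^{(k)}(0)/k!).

f: a_k = -2, -2, -2, -2, -2, -2, -2, …
g: a_k = 0, 2, 0, -4/3, 0, 4/15, 0, …
L₀ := L_f ⊗_s L_g (sym. prod.), ord ≤ 2.
L = (-4 + 4·x) + 2·Dx + (-1 + x)·Dx^2  (order 2).
h: a_k = 0, -4, -4, -4/3, -4/3, -28/15, -28/15, …
ICs: h(0) = 0, h′(0) = -4.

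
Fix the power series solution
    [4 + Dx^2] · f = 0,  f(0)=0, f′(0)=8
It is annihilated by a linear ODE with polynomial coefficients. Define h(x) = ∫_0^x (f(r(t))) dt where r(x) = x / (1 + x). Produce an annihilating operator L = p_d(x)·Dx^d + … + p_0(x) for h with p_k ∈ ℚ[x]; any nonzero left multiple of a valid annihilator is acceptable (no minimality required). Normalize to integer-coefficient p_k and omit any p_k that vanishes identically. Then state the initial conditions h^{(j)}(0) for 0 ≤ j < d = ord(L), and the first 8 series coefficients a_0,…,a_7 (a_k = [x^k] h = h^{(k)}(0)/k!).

L = 4·Dx + (2 + 6·x + 6·x^2 + 2·x^3)·Dx^2 + (1 + 4·x + 6·x^2 + 4·x^3 + x^4)·Dx^3  (order 3).
h: a_k = 0, 0, 4, -8/3, 2/3, 8/5, -172/45, 40/7, …
ICs: h(0) = 0, h′(0) = 0, h′′(0) = 8.

f: a_k = 0, 8, 0, -16/3, 0, 16/15, 0, -32/315, …
h₀=f(r): pull back L_f along r ⇒ L₀.
∫: right-multiply L₀ by Dx.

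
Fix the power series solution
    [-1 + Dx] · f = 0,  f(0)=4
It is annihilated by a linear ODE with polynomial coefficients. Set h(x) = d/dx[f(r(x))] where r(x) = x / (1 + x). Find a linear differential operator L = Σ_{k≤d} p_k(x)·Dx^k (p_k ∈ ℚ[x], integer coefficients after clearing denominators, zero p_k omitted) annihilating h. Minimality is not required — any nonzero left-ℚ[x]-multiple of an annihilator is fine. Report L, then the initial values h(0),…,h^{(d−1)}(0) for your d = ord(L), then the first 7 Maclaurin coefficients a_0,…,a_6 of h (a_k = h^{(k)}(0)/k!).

f: a_k = 4, 4, 2, 2/3, 1/6, 1/30, 1/180, …
h₀=f(r): pull back L_f along r ⇒ L₀.
h=h₀': d/dx-closure on L₀ ⇒ L.
L = (-1 - 2·x) + (-1 - 2·x - x^2)·Dx  (order 1).
h: a_k = 4, -4, 2, 2/3, -19/6, 151/30, -1091/180, …
ICs: h(0) = 4.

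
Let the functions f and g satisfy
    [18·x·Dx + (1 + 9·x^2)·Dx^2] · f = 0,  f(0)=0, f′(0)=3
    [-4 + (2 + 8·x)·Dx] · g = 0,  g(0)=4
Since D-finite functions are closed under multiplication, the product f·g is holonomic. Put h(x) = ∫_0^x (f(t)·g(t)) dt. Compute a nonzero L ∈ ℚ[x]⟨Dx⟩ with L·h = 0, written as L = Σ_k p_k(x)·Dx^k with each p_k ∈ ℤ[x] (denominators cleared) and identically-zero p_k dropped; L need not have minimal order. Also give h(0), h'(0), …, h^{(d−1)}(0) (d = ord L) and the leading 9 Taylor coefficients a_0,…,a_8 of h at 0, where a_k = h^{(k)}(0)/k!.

f: a_k = 0, 3, 0, -9, 0, 243/5, 0, -2187/7, 0, …
g: a_k = 4, 8, -8, 16, -40, 112, -336, 1056, -3432, …
L₀ := L_f ⊗_s L_g (sym. prod.), ord ≤ 2.
h=∫₀ˣh₀: take L = L₀·Dx.
L = (12 - 36·x - 36·x^2)·Dx + (-4 + 2·x + 108·x^2 + 144·x^3)·Dx^2 + (1 + 8·x + 25·x^2 + 72·x^3 + 144·x^4)·Dx^3  (order 3).
h: a_k = 0, 0, 6, 8, -15, -24/5, 122/5, 2904/35, -20007/70, …
ICs: h(0) = 0, h′(0) = 0, h′′(0) = 12.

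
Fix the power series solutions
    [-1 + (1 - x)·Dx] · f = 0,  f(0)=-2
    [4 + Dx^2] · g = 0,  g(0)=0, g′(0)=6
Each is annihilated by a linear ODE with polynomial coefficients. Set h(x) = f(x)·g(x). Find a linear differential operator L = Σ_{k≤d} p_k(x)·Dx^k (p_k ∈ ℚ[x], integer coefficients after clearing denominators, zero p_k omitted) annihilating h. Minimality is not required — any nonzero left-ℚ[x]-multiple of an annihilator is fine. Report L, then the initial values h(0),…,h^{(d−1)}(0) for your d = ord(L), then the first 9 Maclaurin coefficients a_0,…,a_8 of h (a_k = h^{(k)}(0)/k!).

f: a_k = -2, -2, -2, -2, -2, -2, -2, -2, -2, …
g: a_k = 0, 6, 0, -4, 0, 4/5, 0, -8/105, 0, …
L₀ := L_f ⊗_s L_g (sym. prod.), ord ≤ 2.
L = (-4 + 4·x) + 2·Dx + (-1 + x)·Dx^2  (order 2).
h: a_k = 0, -12, -12, -4, -4, -28/5, -28/5, -572/105, -572/105, …
ICs: h(0) = 0, h′(0) = -12.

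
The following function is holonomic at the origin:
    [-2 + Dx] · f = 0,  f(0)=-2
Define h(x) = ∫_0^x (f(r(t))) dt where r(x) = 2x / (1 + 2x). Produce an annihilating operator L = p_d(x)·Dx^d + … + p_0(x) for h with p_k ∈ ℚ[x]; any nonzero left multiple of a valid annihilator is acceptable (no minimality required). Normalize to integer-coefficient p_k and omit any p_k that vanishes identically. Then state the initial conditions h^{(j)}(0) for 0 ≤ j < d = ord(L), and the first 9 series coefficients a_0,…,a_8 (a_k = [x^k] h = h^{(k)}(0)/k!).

L = -4·Dx + (1 + 4·x + 4·x^2)·Dx^2  (order 2).
h: a_k = 0, -2, -4, 0, 8/3, -64/15, 64/15, -512/315, -320/63, …
ICs: h(0) = 0, h′(0) = -2.

f: a_k = -2, -4, -4, -8/3, -4/3, -8/15, -8/45, -16/315, -4/315, …
Substitute x→r, Dx→(1/r')Dx; clear ⇒ L₀.
Integrate: L := L₀·Dx.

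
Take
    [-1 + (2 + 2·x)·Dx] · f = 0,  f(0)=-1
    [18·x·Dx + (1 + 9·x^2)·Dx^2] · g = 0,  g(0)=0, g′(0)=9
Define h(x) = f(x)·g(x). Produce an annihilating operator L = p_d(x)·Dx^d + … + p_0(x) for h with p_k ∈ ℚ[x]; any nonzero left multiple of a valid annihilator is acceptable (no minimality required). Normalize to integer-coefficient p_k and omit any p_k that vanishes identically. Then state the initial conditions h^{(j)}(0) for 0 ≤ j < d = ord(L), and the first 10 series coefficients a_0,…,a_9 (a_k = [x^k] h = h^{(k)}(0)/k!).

f: a_k = -1, -1/2, 1/8, -1/16, 5/128, -7/256, 21/1024, -33/2048, 429/32768, -715/65536, …
g: a_k = 0, 9, 0, -27, 0, 729/5, 0, -6561/7, 0, 6561, …
L₀ := L_f ⊗_s L_g (sym. prod.), ord ≤ 2.
L = (3 - 36·x - 9·x^2) + (-4 + 68·x + 108·x^2 + 36·x^3)·Dx + (4 + 8·x + 40·x^2 + 72·x^3 + 36·x^4)·Dx^2  (order 2).
h: a_k = 0, -9, -9/2, 225/8, 207/16, -95247/640, -91467/1280, 34214319/35840, 32981661/71680, -1530603405/229376, …
ICs: h(0) = 0, h′(0) = -9.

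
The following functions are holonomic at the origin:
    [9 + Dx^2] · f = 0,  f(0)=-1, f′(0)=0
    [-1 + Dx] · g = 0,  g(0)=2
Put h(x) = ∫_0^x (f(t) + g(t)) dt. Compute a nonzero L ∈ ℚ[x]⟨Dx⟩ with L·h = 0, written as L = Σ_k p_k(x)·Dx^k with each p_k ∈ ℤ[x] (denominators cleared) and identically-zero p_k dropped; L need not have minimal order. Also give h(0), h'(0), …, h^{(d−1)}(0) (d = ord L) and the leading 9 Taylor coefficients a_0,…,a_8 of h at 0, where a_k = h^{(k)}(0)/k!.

f: a_k = -1, 0, 9/2, 0, -27/8, 0, 81/80, 0, -729/4480, …
g: a_k = 2, 2, 1, 1/3, 1/12, 1/60, 1/360, 1/2520, 1/20160, …
f+g: L₀ = lclm(L_f,L_g), ord ≤ 2+1.
Integrate: L := L₀·Dx.
L = -9·Dx + 9·Dx^2 - Dx^3 + Dx^4  (order 4).
h: a_k = 0, 1, 1, 11/6, 1/12, -79/120, 1/360, 731/5040, 1/20160, …
ICs: h(0) = 0, h′(0) = 1, h′′(0) = 2, h′′′(0) = 11.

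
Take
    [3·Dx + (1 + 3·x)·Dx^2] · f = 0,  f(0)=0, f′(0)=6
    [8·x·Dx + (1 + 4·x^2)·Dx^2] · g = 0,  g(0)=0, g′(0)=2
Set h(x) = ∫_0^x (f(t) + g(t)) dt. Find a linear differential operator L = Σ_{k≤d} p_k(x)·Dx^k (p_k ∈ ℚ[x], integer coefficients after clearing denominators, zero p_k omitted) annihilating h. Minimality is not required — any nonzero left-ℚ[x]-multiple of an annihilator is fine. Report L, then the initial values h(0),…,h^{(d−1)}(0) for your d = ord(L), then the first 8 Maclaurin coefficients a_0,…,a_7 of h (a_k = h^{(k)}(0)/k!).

f: a_k = 0, 6, -9, 18, -81/2, 486/5, -243, 4374/7, …
g: a_k = 0, 2, 0, -8/3, 0, 32/5, 0, -128/7, …
Sum ⇒ L₀ = lclm(L_f,L_g) in ℚ(x)⟨Dx⟩.
h=∫₀ˣh₀: take L = L₀·Dx.
L = (-24 - 216·x + 288·x^2 + 288·x^3)·Dx^2 + (-26 - 48·x - 120·x^2 + 576·x^3 + 576·x^4)·Dx^3 + (-3 - x + 24·x^2 + 32·x^3 + 144·x^4 + 144·x^5)·Dx^4  (order 4).
h: a_k = 0, 0, 4, -3, 23/6, -81/10, 259/15, -243/7, …
ICs: h(0) = 0, h′(0) = 0, h′′(0) = 8, h′′′(0) = -18.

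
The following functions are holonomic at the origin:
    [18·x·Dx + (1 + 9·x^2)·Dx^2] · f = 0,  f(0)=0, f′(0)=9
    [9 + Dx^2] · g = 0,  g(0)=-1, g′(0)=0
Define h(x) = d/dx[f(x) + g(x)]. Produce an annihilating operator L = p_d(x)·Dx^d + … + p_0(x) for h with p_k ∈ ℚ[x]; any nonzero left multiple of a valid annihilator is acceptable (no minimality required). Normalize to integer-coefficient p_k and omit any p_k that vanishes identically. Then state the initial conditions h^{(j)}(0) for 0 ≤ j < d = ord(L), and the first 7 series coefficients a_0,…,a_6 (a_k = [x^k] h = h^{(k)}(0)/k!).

f: a_k = 0, 9, 0, -27, 0, 729/5, 0, …
g: a_k = -1, 0, 9/2, 0, -27/8, 0, 81/80, …
Weyl lclm of L_f,L_g ⇒ L₀ (ord ≤ 4).
Derive L from L₀ (diff closure).
L = (-1782·x + 20412·x^3 + 13122·x^5) + (-9 + 567·x^2 + 6561·x^4 + 6561·x^6)·Dx + (-198·x + 2268·x^3 + 1458·x^5)·Dx^2 + (-1 + 63·x^2 + 729·x^4 + 729·x^6)·Dx^3  (order 3).
h: a_k = 9, 9, -81, -27/2, 729, 243/40, -6561, …
ICs: h(0) = 9, h′(0) = 9, h′′(0) = -162.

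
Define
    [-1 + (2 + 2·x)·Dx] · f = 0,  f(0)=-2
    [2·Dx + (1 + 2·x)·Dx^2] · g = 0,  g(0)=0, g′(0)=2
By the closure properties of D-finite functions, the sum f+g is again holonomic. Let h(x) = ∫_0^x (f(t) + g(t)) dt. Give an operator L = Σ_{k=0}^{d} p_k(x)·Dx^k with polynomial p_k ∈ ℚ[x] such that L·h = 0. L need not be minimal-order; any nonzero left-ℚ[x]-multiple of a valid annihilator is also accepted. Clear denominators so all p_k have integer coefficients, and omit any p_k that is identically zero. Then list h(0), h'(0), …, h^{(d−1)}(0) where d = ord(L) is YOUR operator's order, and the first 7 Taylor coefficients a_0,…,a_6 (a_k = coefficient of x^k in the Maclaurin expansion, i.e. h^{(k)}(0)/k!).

f: a_k = -2, -1, 1/4, -1/8, 5/64, -7/128, 21/512, …
g: a_k = 0, 2, -2, 8/3, -4, 32/5, -32/3, …
Sum ⇒ L₀ = lclm(L_f,L_g) in ℚ(x)⟨Dx⟩.
∫: right-multiply L₀ by Dx.
L = (10 + 4·x)·Dx^2 + (29 + 52·x + 20·x^2)·Dx^3 + (6 + 22·x + 24·x^2 + 8·x^3)·Dx^4  (order 4).
h: a_k = 0, -2, 1/2, -7/12, 61/96, -251/320, 4061/3840, …
ICs: h(0) = 0, h′(0) = -2, h′′(0) = 1, h′′′(0) = -7/2.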